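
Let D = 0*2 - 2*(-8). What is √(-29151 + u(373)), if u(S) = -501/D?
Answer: I*√466917/4 ≈ 170.83*I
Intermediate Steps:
D = 16 (D = 0 + 16 = 16)
u(S) = -501/16
√(-29151 + u(373)) = √(-29151 - 501/16) = √(-466917/16) = I*√466917/4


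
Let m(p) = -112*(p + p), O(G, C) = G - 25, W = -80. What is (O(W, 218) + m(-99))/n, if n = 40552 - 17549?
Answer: 22071/23003 ≈ 0.95948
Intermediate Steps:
O(G, C) = -25 + G
n = 23003
m(p) = -224*p
(O(W, 218) + m(-99))/n = ((-25 - 80) - 224*(-99))/23003 = (-105 + 22176)*(1/23003) = 22071*(1/23003) = 22071/23003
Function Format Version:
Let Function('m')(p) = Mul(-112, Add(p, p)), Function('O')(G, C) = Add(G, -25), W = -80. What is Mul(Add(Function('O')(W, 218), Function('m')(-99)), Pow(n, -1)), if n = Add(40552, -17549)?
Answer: Rational(22071, 23003) ≈ 0.95948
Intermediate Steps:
Function('O')(G, C) = Add(-25, G)
n = 23003
Function('m')(p) = Mul(-224, p) (Function('m')(p) = Mul(-112, Mul(2, p)) = Mul(-224, p))
Mul(Add(Function('O')(W, 218), Function('m')(-99)), Pow(n, -1)) = Mul(Add(Add(-25, -80), Mul(-224, -99)), Pow(23003, -1)) = Mul(Add(-105, 22176), Rational(1, 23003)) = Mul(22071, Rational(1, 23003)) = Rational(22071, 23003)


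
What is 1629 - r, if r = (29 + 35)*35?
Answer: -611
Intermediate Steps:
r = 2240 (r = 64*35 = 2240)
1629 - r = 1629 - 1*2240 = 1629 - 2240 = -611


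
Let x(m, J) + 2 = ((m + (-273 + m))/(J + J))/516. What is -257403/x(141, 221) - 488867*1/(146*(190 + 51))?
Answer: 688473666591977/5349855370 ≈ 1.2869e+5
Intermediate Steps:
x(m, J) = -2 + (-273 + 2*m)/(1032*J) (x(m, J) = -2 + ((m + (-273 + m))/(J + J))/516 = -2 + ((-273 + 2*m)/((2*J)))*(1/516) = -2 + ((-273 + 2*m)*(1/(2*J)))*(1/516) = -2 + ((-273 + 2*m)/(2*J))*(1/516) = -2 + (-273 + 2*m)/(1032*J))
-257403/x(141, 221) - 488867*1/(146*(190 + 51)) = -257403*228072/(-273 - 2064*221 + 2*141) - 488867*1/(146*(190 + 51)) = -257403*228072/(-273 - 456144 + 282) - 488867/(241*146) = -257403/((1/1032)*(1/221)*(-456135)) - 488867/35186 = -257403/(-152045/76024) - 488867*1/35186 = -257403*(-76024/152045) - 488867/35186 = 19568805672/152045 - 488867/35186 = 688473666591977/5349855370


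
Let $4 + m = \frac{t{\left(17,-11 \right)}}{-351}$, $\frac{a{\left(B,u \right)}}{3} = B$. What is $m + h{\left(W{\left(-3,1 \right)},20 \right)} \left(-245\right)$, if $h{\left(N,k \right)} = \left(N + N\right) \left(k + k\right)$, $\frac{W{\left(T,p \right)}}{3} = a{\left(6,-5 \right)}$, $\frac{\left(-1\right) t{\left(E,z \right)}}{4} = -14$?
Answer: $- \frac{371499860}{351} \approx -1.0584 \cdot 10^{6}$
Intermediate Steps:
$a{\left(B,u \right)} = 3 B$
$t{\left(E,z \right)} = 56$ ($t{\left(E,z \right)} = \left(-4\right) \left(-14\right) = 56$)
$W{\left(T,p \right)} = 54$ ($W{\left(T,p \right)} = 3 \cdot 3 \cdot 6 = 3 \cdot 18 = 54$)
$m = - \frac{1460}{351}$ ($m = -4 + \frac{56}{-351} = -4 + 56 \left(- \frac{1}{351}\right) = -4 - \frac{56}{351} = - \frac{1460}{351} \approx -4.1595$)
$h{\left(N,k \right)} = 4 N k$ ($h{\left(N,k \right)} = 2 N 2 k = 4 N k$)
$m + h{\left(W{\left(-3,1 \right)},20 \right)} \left(-245\right) = - \frac{1460}{351} + 4 \cdot 54 \cdot 20 \left(-245\right) = - \frac{1460}{351} + 4320 \left(-245\right) = - \frac{1460}{351} - 1058400 = - \frac{371499860}{351}$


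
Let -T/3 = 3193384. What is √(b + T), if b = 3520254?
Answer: 3*I*√673322 ≈ 2461.7*I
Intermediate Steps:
T = -9580152 (T = -3*3193384 = -9580152)
√(b + T) = √(3520254 - 9580152) = √(-6059898) = 3*I*√673322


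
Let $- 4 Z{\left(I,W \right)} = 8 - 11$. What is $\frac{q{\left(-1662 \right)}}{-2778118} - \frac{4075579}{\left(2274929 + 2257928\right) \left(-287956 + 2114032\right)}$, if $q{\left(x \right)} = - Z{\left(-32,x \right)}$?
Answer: $- \frac{730633335139}{3285061582501633368} \approx -2.2241 \cdot 10^{-7}$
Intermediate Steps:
$Z{\left(I,W \right)} = \frac{3}{4}$ ($Z{\left(I,W \right)} = - \frac{8 - 11}{4} = \left(- \frac{1}{4}\right) \left(-3\right) = \frac{3}{4}$)
$q{\left(x \right)} = - \frac{3}{4}$ ($q{\left(x \right)} = \left(-1\right) \frac{3}{4} = - \frac{3}{4}$)
$\frac{q{\left(-1662 \right)}}{-2778118} - \frac{4075579}{\left(2274929 + 2257928\right) \left(-287956 + 2114032\right)} = - \frac{3}{4 \left(-2778118\right)} - \frac{4075579}{\left(2274929 + 2257928\right) \left(-287956 + 2114032\right)} = \left(- \frac{3}{4}\right) \left(- \frac{1}{2778118}\right) - \frac{4075579}{4532857 \cdot 1826076} = \frac{3}{11112472} - \frac{4075579}{8277341379132} = - \frac{730633335139}{3285061582501633368}$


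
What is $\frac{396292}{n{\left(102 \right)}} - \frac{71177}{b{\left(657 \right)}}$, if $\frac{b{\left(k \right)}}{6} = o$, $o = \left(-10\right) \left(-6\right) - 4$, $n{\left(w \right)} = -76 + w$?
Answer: $\frac{5050135}{336} \approx 15030.0$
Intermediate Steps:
$o = 56$ ($o = 60 - 4 = 56$)
$b{\left(k \right)} = 336$ ($b{\left(k \right)} = 6 \cdot 56 = 336$)
$\frac{396292}{n{\left(102 \right)}} - \frac{71177}{b{\left(657 \right)}} = \frac{396292}{-76 + 102} - \frac{71177}{336} = \frac{396292}{26} - \frac{71177}{336} = 396292 \cdot \frac{1}{26} - \frac{71177}{336} = 15242 - \frac{71177}{336} = \frac{5050135}{336}$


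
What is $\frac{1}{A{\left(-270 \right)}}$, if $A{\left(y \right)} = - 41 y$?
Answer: $\frac{1}{11070} \approx 9.0334 \cdot 10^{-5}$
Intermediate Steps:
$\frac{1}{A{\left(-270 \right)}} = \frac{1}{\left(-41\right) \left(-270\right)} = \frac{1}{11070}$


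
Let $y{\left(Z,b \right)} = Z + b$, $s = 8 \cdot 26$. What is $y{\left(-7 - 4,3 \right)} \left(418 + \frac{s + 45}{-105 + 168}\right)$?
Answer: $- \frac{212696}{63} \approx -3376.1$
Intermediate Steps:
$s = 208$
$y{\left(-7 - 4,3 \right)} \left(418 + \frac{s + 45}{-105 + 168}\right) = \left(\left(-7 - 4\right) + 3\right) \left(418 + \frac{208 + 45}{-105 + 168}\right) = \left(\left(-7 - 4\right) + 3\right) \left(418 + \frac{253}{63}\right) = \left(-11 + 3\right) \left(418 + 253 \cdot \frac{1}{63}\right) = - 8 \left(418 + \frac{253}{63}\right) = \left(-8\right) \frac{26587}{63} = - \frac{212696}{63}$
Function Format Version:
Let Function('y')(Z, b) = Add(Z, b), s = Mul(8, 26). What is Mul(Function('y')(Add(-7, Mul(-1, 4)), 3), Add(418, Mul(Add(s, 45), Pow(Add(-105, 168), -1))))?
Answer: Rational(-212696, 63) ≈ -3376.1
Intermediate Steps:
s = 208
Mul(Function('y')(Add(-7, Mul(-1, 4)), 3), Add(418, Mul(Add(s, 45), Pow(Add(-105, 168), -1)))) = Mul(Add(Add(-7, Mul(-1, 4)), 3), Add(418, Mul(Add(208, 45), Pow(Add(-105, 168), -1)))) = Mul(Add(Add(-7, -4), 3), Add(418, Mul(253, Pow(63, -1)))) = Mul(Add(-11, 3), Add(418, Mul(253, Rational(1, 63)))) = Mul(-8, Add(418, Rational(253, 63))) = Mul(-8, Rational(26587, 63)) = Rational(-212696, 63)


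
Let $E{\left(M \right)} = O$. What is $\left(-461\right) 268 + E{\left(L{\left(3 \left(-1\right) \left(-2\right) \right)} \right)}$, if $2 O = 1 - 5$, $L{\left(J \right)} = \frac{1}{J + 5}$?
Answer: $-123550$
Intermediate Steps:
$L{\left(J \right)} = \frac{1}{5 + J}$
$O = -2$ ($O = \frac{1 - 5}{2} = \frac{1}{2} \left(-4\right) = -2$)
$E{\left(M \right)} = -2$
$\left(-461\right) 268 + E{\left(L{\left(3 \left(-1\right) \left(-2\right) \right)} \right)} = \left(-461\right) 268 - 2 = -123548 - 2 = -123550$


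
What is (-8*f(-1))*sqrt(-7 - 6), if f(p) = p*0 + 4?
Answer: -32*I*sqrt(13) ≈ -115.38*I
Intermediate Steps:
f(p) = 4 (f(p) = 0 + 4 = 4)
(-8*f(-1))*sqrt(-7 - 6) = (-8*4)*sqrt(-7 - 6) = -32*I*sqrt(13)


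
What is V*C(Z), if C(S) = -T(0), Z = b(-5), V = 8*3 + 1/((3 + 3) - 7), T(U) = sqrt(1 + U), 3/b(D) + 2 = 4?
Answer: -23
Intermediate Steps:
b(D) = 3/2 (b(D) = 3/(-2 + 4) = 3/2)
V = 23 (V = 24 + 1/(6 - 7) = 24 + 1/(-1) = 24 - 1 = 23)
Z = 3/2 ≈ 1.5000
C(S) = -1 (C(S) = -sqrt(1 + 0) = -sqrt(1) = -1*1 = -1)
V*C(Z) = 23*(-1) = -23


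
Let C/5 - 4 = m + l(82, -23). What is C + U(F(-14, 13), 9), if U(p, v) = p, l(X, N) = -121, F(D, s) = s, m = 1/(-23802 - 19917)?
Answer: -25007273/43719 ≈ -572.00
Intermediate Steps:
m = -1/43719 (m = 1/(-43719) = -1/43719 ≈ -2.2873e-5)
C = -25575620/43719 (C = 20 + 5*(-1/43719 - 121) = 20 + 5*(-5290000/43719) = 20 - 26450000/43719 = -25575620/43719 ≈ -585.00)
C + U(F(-14, 13), 9) = -25575620/43719 + 13 = -25007273/43719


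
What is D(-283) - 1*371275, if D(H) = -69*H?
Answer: -351748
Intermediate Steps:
D(-283) - 1*371275 = -69*(-283) - 1*371275 = 19527 - 371275 = -351748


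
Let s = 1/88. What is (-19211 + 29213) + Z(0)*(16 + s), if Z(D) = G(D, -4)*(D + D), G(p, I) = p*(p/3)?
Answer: 10002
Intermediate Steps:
G(p, I) = p²/3 (G(p, I) = p*(p*(⅓)) = p*(p/3) = p²/3)
Z(D) = 2*D³/3 (Z(D) = (D²/3)*(D + D) = (D²/3)*(2*D) = 2*D³/3)
s = 1/88 ≈ 0.011364
(-19211 + 29213) + Z(0)*(16 + s) = (-19211 + 29213) + ((⅔)*0³)*(16 + 1/88) = 10002 + ((⅔)*0)*(1409/88) = 10002 + 0*(1409/88) = 10002 + 0 = 10002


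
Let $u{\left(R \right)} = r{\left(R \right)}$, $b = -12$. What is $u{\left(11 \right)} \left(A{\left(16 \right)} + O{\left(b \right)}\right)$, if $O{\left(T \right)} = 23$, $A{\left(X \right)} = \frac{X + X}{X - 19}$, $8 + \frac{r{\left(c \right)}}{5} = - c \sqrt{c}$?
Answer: $- \frac{1480}{3} - \frac{2035 \sqrt{11}}{3} \approx -2743.1$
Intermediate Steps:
$r{\left(c \right)} = -40 - 5 c^{\frac{3}{2}}$ ($r{\left(c \right)} = -40 + 5 \left(- c \sqrt{c}\right) = -40 + 5 \left(- c^{\frac{3}{2}}\right) = -40 - 5 c^{\frac{3}{2}}$)
$A{\left(X \right)} = \frac{2 X}{-19 + X}$
$u{\left(R \right)} = -40 - 5 R^{\frac{3}{2}}$
$u{\left(11 \right)} \left(A{\left(16 \right)} + O{\left(b \right)}\right) = \left(-40 - 5 \cdot 11^{\frac{3}{2}}\right) \left(2 \cdot 16 \frac{1}{-19 + 16} + 23\right) = \left(-40 - 5 \cdot 11 \sqrt{11}\right) \left(2 \cdot 16 \frac{1}{-3} + 23\right) = \left(-40 - 55 \sqrt{11}\right) \left(2 \cdot 16 \left(- \frac{1}{3}\right) + 23\right) = \left(-40 - 55 \sqrt{11}\right) \left(- \frac{32}{3} + 23\right) = \left(-40 - 55 \sqrt{11}\right) \frac{37}{3} = - \frac{1480}{3} - \frac{2035 \sqrt{11}}{3}$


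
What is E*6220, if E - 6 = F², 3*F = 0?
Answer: 37320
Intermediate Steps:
F = 0 (F = (⅓)*0 = 0)
E = 6 (E = 6 + 0² = 6 + 0 = 6)
E*6220 = 6*6220 = 37320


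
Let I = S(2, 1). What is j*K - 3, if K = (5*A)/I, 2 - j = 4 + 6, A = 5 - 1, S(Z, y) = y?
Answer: -163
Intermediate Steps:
A = 4
I = 1
j = -8 (j = 2 - (4 + 6) = 2 - 1*10 = 2 - 10 = -8)
K = 20 (K = (5*4)/1 = 20*1 = 20)
j*K - 3 = -8*20 - 3 = -160 - 3 = -163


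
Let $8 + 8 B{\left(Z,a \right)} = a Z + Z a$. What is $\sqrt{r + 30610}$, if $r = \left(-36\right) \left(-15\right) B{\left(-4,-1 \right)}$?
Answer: $\sqrt{30610} \approx 174.96$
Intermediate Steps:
$B{\left(Z,a \right)} = -1 + \frac{Z a}{4}$ ($B{\left(Z,a \right)} = -1 + \frac{a Z + Z a}{8} = -1 + \frac{Z a + Z a}{8} = -1 + \frac{2 Z a}{8} = -1 + \frac{Z a}{4}$)
$r = 0$ ($r = \left(-36\right) \left(-15\right) \left(-1 + \frac{1}{4} \left(-4\right) \left(-1\right)\right) = 540 \left(-1 + 1\right) = 540 \cdot 0 = 0$)
$\sqrt{r + 30610} = \sqrt{0 + 30610} = \sqrt{30610}$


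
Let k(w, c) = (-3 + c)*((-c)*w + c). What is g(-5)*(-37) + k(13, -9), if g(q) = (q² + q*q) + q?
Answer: -2961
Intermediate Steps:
g(q) = q + 2*q² (g(q) = (q² + q²) + q = 2*q² + q = q + 2*q²)
k(w, c) = (-3 + c)*(c - c*w) (k(w, c) = (-3 + c)*(-c*w + c) = (-3 + c)*(c - c*w))
g(-5)*(-37) + k(13, -9) = -5*(1 + 2*(-5))*(-37) - 9*(-3 - 9 + 3*13 - 1*(-9)*13) = -5*(1 - 10)*(-37) - 9*(-3 - 9 + 39 + 117) = -5*(-9)*(-37) - 9*144 = 45*(-37) - 1296 = -1665 - 1296 = -2961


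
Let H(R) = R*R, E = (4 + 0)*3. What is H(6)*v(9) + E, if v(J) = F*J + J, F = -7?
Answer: -1932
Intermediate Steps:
E = 12 (E = 4*3 = 12)
H(R) = R**2
v(J) = -6*J (v(J) = -7*J + J = -6*J)
H(6)*v(9) + E = 6**2*(-6*9) + 12 = 36*(-54) + 12 = -1944 + 12 = -1932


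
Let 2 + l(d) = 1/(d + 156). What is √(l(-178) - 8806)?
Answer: I*√4263094/22 ≈ 93.851*I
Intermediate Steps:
l(d) = -2 + 1/(156 + d) (l(d) = -2 + 1/(d + 156) = -2 + 1/(156 + d))
√(l(-178) - 8806) = √((-311 - 2*(-178))/(156 - 178) - 8806) = √((-311 + 356)/(-22) - 8806) = √(-1/22*45 - 8806) = √(-45/22 - 8806) = √(-193777/22) = I*√4263094/22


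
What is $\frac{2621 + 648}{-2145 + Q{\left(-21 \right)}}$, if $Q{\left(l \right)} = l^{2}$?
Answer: $- \frac{3269}{1704} \approx -1.9184$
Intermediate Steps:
$\frac{2621 + 648}{-2145 + Q{\left(-21 \right)}} = \frac{2621 + 648}{-2145 + \left(-21\right)^{2}} = \frac{3269}{-2145 + 441} = \frac{3269}{-1704} = 3269 \left(- \frac{1}{1704}\right) = - \frac{3269}{1704}$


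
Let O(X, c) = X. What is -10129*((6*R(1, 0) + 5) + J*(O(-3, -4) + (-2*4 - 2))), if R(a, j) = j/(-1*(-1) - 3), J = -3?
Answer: -445676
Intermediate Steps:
R(a, j) = -j/2 (R(a, j) = j/(1 - 3) = j/(-2) = j*(-½) = -j/2)
-10129*((6*R(1, 0) + 5) + J*(O(-3, -4) + (-2*4 - 2))) = -10129*((6*(-½*0) + 5) - 3*(-3 + (-2*4 - 2))) = -10129*((6*0 + 5) - 3*(-3 + (-8 - 2))) = -10129*((0 + 5) - 3*(-3 - 10)) = -10129*(5 - 3*(-13)) = -10129*(5 + 39) = -10129*44 = -445676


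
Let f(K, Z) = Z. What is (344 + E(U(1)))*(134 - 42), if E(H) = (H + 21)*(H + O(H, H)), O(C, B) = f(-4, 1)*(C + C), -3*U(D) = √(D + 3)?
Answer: 83720/3 ≈ 27907.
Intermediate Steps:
U(D) = -√(3 + D)/3 (U(D) = -√(D + 3)/3 = -√(3 + D)/3)
O(C, B) = 2*C (O(C, B) = 1*(C + C) = 1*(2*C) = 2*C)
E(H) = 3*H*(21 + H) (E(H) = (H + 21)*(H + 2*H) = (21 + H)*(3*H) = 3*H*(21 + H))
(344 + E(U(1)))*(134 - 42) = (344 + 3*(-√(3 + 1)/3)*(21 - √(3 + 1)/3))*(134 - 42) = (344 + 3*(-√4/3)*(21 - √4/3))*92 = (344 + 3*(-⅓*2)*(21 - ⅓*2))*92 = (344 + 3*(-⅔)*(21 - ⅔))*92 = (344 + 3*(-⅔)*(61/3))*92 = (344 - 122/3)*92 = (910/3)*92 = 83720/3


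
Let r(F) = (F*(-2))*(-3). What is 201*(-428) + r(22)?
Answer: -85896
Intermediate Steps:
r(F) = 6*F (r(F) = -2*F*(-3) = 6*F)
201*(-428) + r(22) = 201*(-428) + 6*22 = -86028 + 132 = -85896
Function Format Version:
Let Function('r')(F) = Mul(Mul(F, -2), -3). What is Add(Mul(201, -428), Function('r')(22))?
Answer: -85896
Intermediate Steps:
Function('r')(F) = Mul(6, F) (Function('r')(F) = Mul(Mul(-2, F), -3) = Mul(6, F))
Add(Mul(201, -428), Function('r')(22)) = Add(Mul(201, -428), Mul(6, 22)) = Add(-86028, 132) = -85896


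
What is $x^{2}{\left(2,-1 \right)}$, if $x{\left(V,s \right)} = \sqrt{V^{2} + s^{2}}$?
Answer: $5$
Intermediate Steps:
$x^{2}{\left(2,-1 \right)} = \left(\sqrt{2^{2} + \left(-1\right)^{2}}\right)^{2} = \left(\sqrt{4 + 1}\right)^{2} = \left(\sqrt{5}\right)^{2} = 5$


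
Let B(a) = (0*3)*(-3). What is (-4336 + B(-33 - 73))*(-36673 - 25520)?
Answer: 269668848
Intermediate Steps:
B(a) = 0 (B(a) = 0*(-3) = 0)
(-4336 + B(-33 - 73))*(-36673 - 25520) = (-4336 + 0)*(-36673 - 25520) = -4336*(-62193) = 269668848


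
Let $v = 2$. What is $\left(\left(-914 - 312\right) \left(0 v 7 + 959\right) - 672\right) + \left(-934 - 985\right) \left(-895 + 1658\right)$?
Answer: $-2640603$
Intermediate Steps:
$\left(\left(-914 - 312\right) \left(0 v 7 + 959\right) - 672\right) + \left(-934 - 985\right) \left(-895 + 1658\right) = \left(\left(-914 - 312\right) \left(0 \cdot 2 \cdot 7 + 959\right) - 672\right) + \left(-934 - 985\right) \left(-895 + 1658\right) = \left(- 1226 \left(0 \cdot 7 + 959\right) - 672\right) - 1464197 = \left(- 1226 \left(0 + 959\right) - 672\right) - 1464197 = \left(\left(-1226\right) 959 - 672\right) - 1464197 = \left(-1175734 - 672\right) - 1464197 = -1176406 - 1464197 = -2640603$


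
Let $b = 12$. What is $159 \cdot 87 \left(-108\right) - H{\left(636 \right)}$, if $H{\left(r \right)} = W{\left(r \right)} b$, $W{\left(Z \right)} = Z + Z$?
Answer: $-1509228$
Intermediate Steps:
$W{\left(Z \right)} = 2 Z$
$H{\left(r \right)} = 24 r$ ($H{\left(r \right)} = 2 r 12 = 24 r$)
$159 \cdot 87 \left(-108\right) - H{\left(636 \right)} = 159 \cdot 87 \left(-108\right) - 24 \cdot 636 = 13833 \left(-108\right) - 15264 = -1493964 - 15264 = -1509228$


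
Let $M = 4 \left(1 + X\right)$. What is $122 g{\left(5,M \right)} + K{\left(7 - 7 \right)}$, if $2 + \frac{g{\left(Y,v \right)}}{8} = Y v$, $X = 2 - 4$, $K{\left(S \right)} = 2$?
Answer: $-21470$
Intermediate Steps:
$X = -2$
$M = -4$ ($M = 4 \left(1 - 2\right) = 4 \left(-1\right) = -4$)
$g{\left(Y,v \right)} = -16 + 8 Y v$
$122 g{\left(5,M \right)} + K{\left(7 - 7 \right)} = 122 \left(-16 + 8 \cdot 5 \left(-4\right)\right) + 2 = 122 \left(-16 - 160\right) + 2 = 122 \left(-176\right) + 2 = -21472 + 2 = -21470$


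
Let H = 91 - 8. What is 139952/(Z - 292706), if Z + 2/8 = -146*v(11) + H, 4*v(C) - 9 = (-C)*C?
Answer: -559808/1154141 ≈ -0.48504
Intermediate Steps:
v(C) = 9/4 - C²/4 (v(C) = 9/4 + ((-C)*C)/4 = 9/4 + (-C²)/4 = 9/4 - C²/4)
H = 83
Z = 16683/4 (Z = -¼ + (-146*(9/4 - ¼*11²) + 83) = -¼ + (-146*(9/4 - ¼*121) + 83) = -¼ + (-146*(9/4 - 121/4) + 83) = -¼ + (-146*(-28) + 83) = -¼ + (4088 + 83) = -¼ + 4171 = 16683/4 ≈ 4170.8)
139952/(Z - 292706) = 139952/(16683/4 - 292706) = 139952/(-1154141/4) = 139952*(-4/1154141) = -559808/1154141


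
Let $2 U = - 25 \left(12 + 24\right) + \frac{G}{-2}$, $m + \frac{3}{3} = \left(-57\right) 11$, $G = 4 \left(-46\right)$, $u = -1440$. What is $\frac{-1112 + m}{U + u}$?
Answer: $\frac{435}{461} \approx 0.9436$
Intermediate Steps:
$G = -184$
$m = -628$ ($m = -1 - 627 = -628$)
$U = -404$ ($U = \frac{- 25 \left(12 + 24\right) - \frac{184}{-2}}{2} = \frac{\left(-25\right) 36 - -92}{2} = \frac{-900 + 92}{2} = \frac{1}{2} \left(-808\right) = -404$)
$\frac{-1112 + m}{U + u} = \frac{-1112 - 628}{-404 - 1440} = - \frac{1740}{-1844} = \left(-1740\right) \left(- \frac{1}{1844}\right) = \frac{435}{461}$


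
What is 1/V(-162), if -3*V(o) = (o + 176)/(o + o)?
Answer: 486/7 ≈ 69.429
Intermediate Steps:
V(o) = -(176 + o)/(6*o) (V(o) = -(o + 176)/(3*(o + o)) = -(176 + o)/(3*(2*o)) = -(176 + o)*1/(2*o)/3 = -(176 + o)/(6*o))
1/V(-162) = 1/((⅙)*(-176 - 1*(-162))/(-162)) = 1/((⅙)*(-1/162)*(-176 + 162)) = 1/((⅙)*(-1/162)*(-14)) = 1/(7/486) = 486/7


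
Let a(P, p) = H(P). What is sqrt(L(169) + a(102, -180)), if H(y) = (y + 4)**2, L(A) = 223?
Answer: sqrt(11459) ≈ 107.05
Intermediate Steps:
H(y) = (4 + y)**2
a(P, p) = (4 + P)**2
sqrt(L(169) + a(102, -180)) = sqrt(223 + (4 + 102)**2) = sqrt(223 + 106**2) = sqrt(223 + 11236) = sqrt(11459)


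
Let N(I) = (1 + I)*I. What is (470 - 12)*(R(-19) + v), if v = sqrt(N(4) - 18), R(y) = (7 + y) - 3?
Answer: -6870 + 458*sqrt(2) ≈ -6222.3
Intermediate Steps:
R(y) = 4 + y
N(I) = I*(1 + I)
v = sqrt(2) (v = sqrt(4*(1 + 4) - 18) = sqrt(4*5 - 18) = sqrt(20 - 18) = sqrt(2) ≈ 1.4142)
(470 - 12)*(R(-19) + v) = (470 - 12)*((4 - 19) + sqrt(2)) = 458*(-15 + sqrt(2)) = -6870 + 458*sqrt(2)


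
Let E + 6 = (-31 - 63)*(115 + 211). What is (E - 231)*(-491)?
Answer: 15162571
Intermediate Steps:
E = -30650 (E = -6 + (-31 - 63)*(115 + 211) = -6 - 94*326 = -6 - 30644 = -30650)
(E - 231)*(-491) = (-30650 - 231)*(-491) = -30881*(-491) = 15162571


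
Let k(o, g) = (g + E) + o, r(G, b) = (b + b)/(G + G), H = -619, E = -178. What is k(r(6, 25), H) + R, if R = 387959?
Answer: 2322997/6 ≈ 3.8717e+5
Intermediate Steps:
r(G, b) = b/G (r(G, b) = (2*b)/((2*G)) = (2*b)*(1/(2*G)) = b/G)
k(o, g) = -178 + g + o (k(o, g) = (g - 178) + o = (-178 + g) + o = -178 + g + o)
k(r(6, 25), H) + R = (-178 - 619 + 25/6) + 387959 = -4757/6 + 387959 = 2322997/6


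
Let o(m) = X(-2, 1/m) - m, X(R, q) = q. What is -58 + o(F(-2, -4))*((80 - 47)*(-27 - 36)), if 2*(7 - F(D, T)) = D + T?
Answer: 205241/10 ≈ 20524.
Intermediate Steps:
F(D, T) = 7 - D/2 - T/2 (F(D, T) = 7 - (D + T)/2 = 7 + (-D/2 - T/2) = 7 - D/2 - T/2)
o(m) = 1/m - m
-58 + o(F(-2, -4))*((80 - 47)*(-27 - 36)) = -58 + (1/(7 - ½*(-2) - ½*(-4)) - (7 - ½*(-2) - ½*(-4)))*((80 - 47)*(-27 - 36)) = -58 + (1/(7 + 1 + 2) - (7 + 1 + 2))*(33*(-63)) = -58 + (1/10 - 1*10)*(-2079) = -58 + (⅒ - 10)*(-2079) = -58 - 99/10*(-2079) = -58 + 205821/10 = 205241/10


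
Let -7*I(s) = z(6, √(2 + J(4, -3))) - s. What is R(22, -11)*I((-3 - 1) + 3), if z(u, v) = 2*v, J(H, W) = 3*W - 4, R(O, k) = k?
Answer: 11/7 + 22*I*√11/7 ≈ 1.5714 + 10.424*I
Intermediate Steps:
J(H, W) = -4 + 3*W
I(s) = s/7 - 2*I*√11/7 (I(s) = -(2*√(2 + (-4 + 3*(-3))) - s)/7 = -(2*√(2 + (-4 - 9)) - s)/7 = -(2*√(2 - 13) - s)/7 = -(2*√(-11) - s)/7 = -(2*(I*√11) - s)/7 = -(2*I*√11 - s)/7 = -(-s + 2*I*√11)/7 = s/7 - 2*I*√11/7)
R(22, -11)*I((-3 - 1) + 3) = -11*(((-3 - 1) + 3)/7 - 2*I*√11/7) = -11*((-4 + 3)/7 - 2*I*√11/7) = -11*((⅐)*(-1) - 2*I*√11/7) = -11*(-⅐ - 2*I*√11/7) = 11/7 + 22*I*√11/7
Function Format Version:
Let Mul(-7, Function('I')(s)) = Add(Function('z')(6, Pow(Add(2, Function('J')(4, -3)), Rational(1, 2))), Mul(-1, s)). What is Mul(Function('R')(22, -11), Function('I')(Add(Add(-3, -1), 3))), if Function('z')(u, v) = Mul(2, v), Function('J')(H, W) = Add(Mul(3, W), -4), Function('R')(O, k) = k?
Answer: Add(Rational(11, 7), Mul(Rational(22, 7), I, Pow(11, Rational(1, 2)))) ≈ Add(1.5714, Mul(10.424, I))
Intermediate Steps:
Function('J')(H, W) = Add(-4, Mul(3, W))
Function('I')(s) = Add(Mul(Rational(1, 7), s), Mul(Rational(-2, 7), I, Pow(11, Rational(1, 2)))) (Function('I')(s) = Mul(Rational(-1, 7), Add(Mul(2, Pow(Add(2, Add(-4, Mul(3, -3))), Rational(1, 2))), Mul(-1, s))) = Mul(Rational(-1, 7), Add(Mul(2, Pow(Add(2, Add(-4, -9)), Rational(1, 2))), Mul(-1, s))) = Mul(Rational(-1, 7), Add(Mul(2, Pow(Add(2, -13), Rational(1, 2))), Mul(-1, s))) = Mul(Rational(-1, 7), Add(Mul(2, Pow(-11, Rational(1, 2))), Mul(-1, s))) = Mul(Rational(-1, 7), Add(Mul(2, Mul(I, Pow(11, Rational(1, 2)))), Mul(-1, s))) = Mul(Rational(-1, 7), Add(Mul(2, I, Pow(11, Rational(1, 2))), Mul(-1, s))) = Mul(Rational(-1, 7), Add(Mul(-1, s), Mul(2, I, Pow(11, Rational(1, 2))))) = Add(Mul(Rational(1, 7), s), Mul(Rational(-2, 7), I, Pow(11, Rational(1, 2)))))
Mul(Function('R')(22, -11), Function('I')(Add(Add(-3, -1), 3))) = Mul(-11, Add(Mul(Rational(1, 7), Add(Add(-3, -1), 3)), Mul(Rational(-2, 7), I, Pow(11, Rational(1, 2))))) = Mul(-11, Add(Mul(Rational(1, 7), Add(-4, 3)), Mul(Rational(-2, 7), I, Pow(11, Rational(1, 2))))) = Mul(-11, Add(Mul(Rational(1, 7), -1), Mul(Rational(-2, 7), I, Pow(11, Rational(1, 2))))) = Mul(-11, Add(Rational(-1, 7), Mul(Rational(-2, 7), I, Pow(11, Rational(1, 2))))) = Add(Rational(11, 7), Mul(Rational(22, 7), I, Pow(11, Rational(1, 2))))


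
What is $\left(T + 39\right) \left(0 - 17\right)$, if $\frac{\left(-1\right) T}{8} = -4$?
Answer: $-1207$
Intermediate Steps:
$T = 32$ ($T = \left(-8\right) \left(-4\right) = 32$)
$\left(T + 39\right) \left(0 - 17\right) = \left(32 + 39\right) \left(0 - 17\right) = 71 \left(0 - 17\right) = 71 \left(-17\right) = -1207$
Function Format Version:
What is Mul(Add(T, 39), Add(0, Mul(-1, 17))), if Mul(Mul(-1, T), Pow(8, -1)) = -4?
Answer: -1207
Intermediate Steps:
T = 32 (T = Mul(-8, -4) = 32)
Mul(Add(T, 39), Add(0, Mul(-1, 17))) = Mul(Add(32, 39), Add(0, Mul(-1, 17))) = Mul(71, Add(0, -17)) = Mul(71, -17) = -1207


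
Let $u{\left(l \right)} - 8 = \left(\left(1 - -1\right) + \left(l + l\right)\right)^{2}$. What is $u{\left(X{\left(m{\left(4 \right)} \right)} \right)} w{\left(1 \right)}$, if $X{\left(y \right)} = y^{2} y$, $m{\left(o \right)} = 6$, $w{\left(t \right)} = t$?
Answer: $188364$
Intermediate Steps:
$X{\left(y \right)} = y^{3}$
$u{\left(l \right)} = 8 + \left(2 + 2 l\right)^{2}$ ($u{\left(l \right)} = 8 + \left(\left(1 - -1\right) + \left(l + l\right)\right)^{2} = 8 + \left(\left(1 + 1\right) + 2 l\right)^{2} = 8 + \left(2 + 2 l\right)^{2}$)
$u{\left(X{\left(m{\left(4 \right)} \right)} \right)} w{\left(1 \right)} = \left(8 + 4 \left(1 + 6^{3}\right)^{2}\right) 1 = \left(8 + 4 \left(1 + 216\right)^{2}\right) 1 = \left(8 + 4 \cdot 217^{2}\right) 1 = \left(8 + 4 \cdot 47089\right) 1 = \left(8 + 188356\right) 1 = 188364 \cdot 1 = 188364$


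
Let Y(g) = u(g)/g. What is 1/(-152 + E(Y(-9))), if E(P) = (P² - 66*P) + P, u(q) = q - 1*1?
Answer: -81/18062 ≈ -0.0044845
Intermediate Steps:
u(q) = -1 + q (u(q) = q - 1 = -1 + q)
Y(g) = (-1 + g)/g
E(P) = P² - 65*P
1/(-152 + E(Y(-9))) = 1/(-152 + ((-1 - 9)/(-9))*(-65 + (-1 - 9)/(-9))) = 1/(-152 + (-⅑*(-10))*(-65 - ⅑*(-10))) = 1/(-152 + 10*(-65 + 10/9)/9) = 1/(-152 + (10/9)*(-575/9)) = 1/(-152 - 5750/81) = 1/(-18062/81) = -81/18062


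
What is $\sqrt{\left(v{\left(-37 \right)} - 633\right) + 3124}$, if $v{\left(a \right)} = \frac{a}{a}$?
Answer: $2 \sqrt{623} \approx 49.92$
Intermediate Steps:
$v{\left(a \right)} = 1$
$\sqrt{\left(v{\left(-37 \right)} - 633\right) + 3124} = \sqrt{\left(1 - 633\right) + 3124} = \sqrt{-632 + 3124} = \sqrt{2492} = 2 \sqrt{623}$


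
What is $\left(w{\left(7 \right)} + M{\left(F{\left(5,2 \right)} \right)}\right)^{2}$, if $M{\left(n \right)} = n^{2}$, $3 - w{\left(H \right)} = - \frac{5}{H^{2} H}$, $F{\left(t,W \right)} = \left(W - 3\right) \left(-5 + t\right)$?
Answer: $\frac{1069156}{117649} \approx 9.0877$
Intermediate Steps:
$F{\left(t,W \right)} = \left(-5 + t\right) \left(-3 + W\right)$ ($F{\left(t,W \right)} = \left(-3 + W\right) \left(-5 + t\right) = \left(-5 + t\right) \left(-3 + W\right)$)
$w{\left(H \right)} = 3 + \frac{5}{H^{3}}$ ($w{\left(H \right)} = 3 - - \frac{5}{H^{2} H} = 3 - - \frac{5}{H^{3}} = 3 + \frac{5}{H^{3}}$)
$\left(w{\left(7 \right)} + M{\left(F{\left(5,2 \right)} \right)}\right)^{2} = \left(\left(3 + \frac{5}{343}\right) + \left(15 - 10 - 15 + 2 \cdot 5\right)^{2}\right)^{2} = \left(\left(3 + 5 \cdot \frac{1}{343}\right) + \left(15 - 10 - 15 + 10\right)^{2}\right)^{2} = \left(\left(3 + \frac{5}{343}\right) + 0^{2}\right)^{2} = \left(\frac{1034}{343} + 0\right)^{2} = \left(\frac{1034}{343}\right)^{2} = \frac{1069156}{117649}$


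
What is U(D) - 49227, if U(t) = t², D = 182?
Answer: -16103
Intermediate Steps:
U(D) - 49227 = 182² - 49227 = 33124 - 49227 = -16103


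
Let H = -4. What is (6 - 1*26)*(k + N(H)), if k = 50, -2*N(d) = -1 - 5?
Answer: -1060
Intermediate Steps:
N(d) = 3 (N(d) = -(-1 - 5)/2 = -½*(-6) = 3)
(6 - 1*26)*(k + N(H)) = (6 - 1*26)*(50 + 3) = (6 - 26)*53 = -20*53 = -1060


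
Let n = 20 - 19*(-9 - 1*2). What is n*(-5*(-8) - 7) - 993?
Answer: 6564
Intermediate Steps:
n = 229 (n = 20 - 19*(-9 - 2) = 20 - 19*(-11) = 20 + 209 = 229)
n*(-5*(-8) - 7) - 993 = 229*(-5*(-8) - 7) - 993 = 229*(40 - 7) - 993 = 229*33 - 993 = 7557 - 993 = 6564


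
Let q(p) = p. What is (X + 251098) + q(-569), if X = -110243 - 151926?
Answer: -11640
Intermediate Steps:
X = -262169
(X + 251098) + q(-569) = (-262169 + 251098) - 569 = -11071 - 569 = -11640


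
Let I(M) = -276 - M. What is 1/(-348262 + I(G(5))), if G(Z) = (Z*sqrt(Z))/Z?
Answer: -348538/121478737439 + sqrt(5)/121478737439 ≈ -2.8691e-6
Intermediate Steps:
G(Z) = sqrt(Z) (G(Z) = Z**(3/2)/Z = sqrt(Z))
1/(-348262 + I(G(5))) = 1/(-348262 + (-276 - sqrt(5))) = 1/(-348538 - sqrt(5))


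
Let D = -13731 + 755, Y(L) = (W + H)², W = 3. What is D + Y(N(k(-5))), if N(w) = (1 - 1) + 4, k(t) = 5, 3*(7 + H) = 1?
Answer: -116663/9 ≈ -12963.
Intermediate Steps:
H = -20/3 (H = -7 + (⅓)*1 = -7 + ⅓ = -20/3 ≈ -6.6667)
N(w) = 4 (N(w) = 0 + 4 = 4)
Y(L) = 121/9 (Y(L) = (3 - 20/3)² = (-11/3)² = 121/9)
D = -12976
D + Y(N(k(-5))) = -12976 + 121/9 = -116663/9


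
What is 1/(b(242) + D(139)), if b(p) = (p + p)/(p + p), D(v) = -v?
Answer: -1/138 ≈ -0.0072464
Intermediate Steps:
b(p) = 1 (b(p) = (2*p)/((2*p)) = (2*p)*(1/(2*p)) = 1)
1/(b(242) + D(139)) = 1/(1 - 1*139) = 1/(1 - 139) = 1/(-138) = -1/138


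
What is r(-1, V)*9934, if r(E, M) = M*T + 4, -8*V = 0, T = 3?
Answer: 39736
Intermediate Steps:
V = 0 (V = -⅛*0 = 0)
r(E, M) = 4 + 3*M (r(E, M) = M*3 + 4 = 3*M + 4 = 4 + 3*M)
r(-1, V)*9934 = (4 + 3*0)*9934 = (4 + 0)*9934 = 4*9934 = 39736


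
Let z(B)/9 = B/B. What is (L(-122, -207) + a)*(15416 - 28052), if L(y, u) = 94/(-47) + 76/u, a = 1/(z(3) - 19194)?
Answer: 4399601076/147085 ≈ 29912.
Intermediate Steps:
z(B) = 9 (z(B) = 9*(B/B) = 9*1 = 9)
a = -1/19185 (a = 1/(9 - 19194) = 1/(-19185) = -1/19185 ≈ -5.2124e-5)
L(y, u) = -2 + 76/u (L(y, u) = 94*(-1/47) + 76/u = -2 + 76/u)
(L(-122, -207) + a)*(15416 - 28052) = ((-2 + 76/(-207)) - 1/19185)*(15416 - 28052) = ((-2 + 76*(-1/207)) - 1/19185)*(-12636) = ((-2 - 76/207) - 1/19185)*(-12636) = (-490/207 - 1/19185)*(-12636) = -3133619/1323765*(-12636) = 4399601076/147085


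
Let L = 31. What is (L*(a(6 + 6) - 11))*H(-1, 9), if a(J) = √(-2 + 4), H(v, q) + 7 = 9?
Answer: -682 + 62*√2 ≈ -594.32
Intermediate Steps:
H(v, q) = 2 (H(v, q) = -7 + 9 = 2)
a(J) = √2
(L*(a(6 + 6) - 11))*H(-1, 9) = (31*(√2 - 11))*2 = (31*(-11 + √2))*2 = (-341 + 31*√2)*2 = -682 + 62*√2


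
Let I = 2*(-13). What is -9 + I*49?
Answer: -1283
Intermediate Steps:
I = -26
-9 + I*49 = -9 - 26*49 = -9 - 1274 = -1283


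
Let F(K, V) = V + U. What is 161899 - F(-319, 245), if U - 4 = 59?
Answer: 161591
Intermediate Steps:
U = 63 (U = 4 + 59 = 63)
F(K, V) = 63 + V (F(K, V) = V + 63 = 63 + V)
161899 - F(-319, 245) = 161899 - (63 + 245) = 161899 - 1*308 = 161899 - 308 = 161591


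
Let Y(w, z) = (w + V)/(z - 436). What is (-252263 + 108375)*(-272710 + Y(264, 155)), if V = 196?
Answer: 11026420899360/281 ≈ 3.9240e+10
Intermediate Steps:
Y(w, z) = (196 + w)/(-436 + z) (Y(w, z) = (w + 196)/(z - 436) = (196 + w)/(-436 + z))
(-252263 + 108375)*(-272710 + Y(264, 155)) = (-252263 + 108375)*(-272710 + (196 + 264)/(-436 + 155)) = -143888*(-272710 + 460/(-281)) = -143888*(-272710 - 1/281*460) = -143888*(-272710 - 460/281) = -143888*(-76631970/281) = 11026420899360/281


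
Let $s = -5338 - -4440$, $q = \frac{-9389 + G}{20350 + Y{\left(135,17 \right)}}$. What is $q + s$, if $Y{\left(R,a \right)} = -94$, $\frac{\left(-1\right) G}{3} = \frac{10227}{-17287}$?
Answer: $- \frac{157305435409}{175082736} \approx -898.46$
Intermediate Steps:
$G = \frac{30681}{17287}$ ($G = - 3 \frac{10227}{-17287} = - 3 \cdot 10227 \left(- \frac{1}{17287}\right) = \left(-3\right) \left(- \frac{10227}{17287}\right) = \frac{30681}{17287} \approx 1.7748$)
$q = - \frac{81138481}{175082736}$ ($q = \frac{-9389 + \frac{30681}{17287}}{20350 - 94} = - \frac{162276962}{17287 \cdot 20256} = \left(- \frac{162276962}{17287}\right) \frac{1}{20256} = - \frac{81138481}{175082736} \approx -0.46343$)
$s = -898$ ($s = -5338 + 4440 = -898$)
$q + s = - \frac{81138481}{175082736} - 898 = - \frac{157305435409}{175082736}$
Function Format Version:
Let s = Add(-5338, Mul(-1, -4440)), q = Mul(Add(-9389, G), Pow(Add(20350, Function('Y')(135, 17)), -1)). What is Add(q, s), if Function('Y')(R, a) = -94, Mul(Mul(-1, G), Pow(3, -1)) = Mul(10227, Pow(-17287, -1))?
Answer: Rational(-157305435409, 175082736) ≈ -898.46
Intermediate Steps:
G = Rational(30681, 17287) (G = Mul(-3, Mul(10227, Pow(-17287, -1))) = Mul(-3, Mul(10227, Rational(-1, 17287))) = Mul(-3, Rational(-10227, 17287)) = Rational(30681, 17287) ≈ 1.7748)
q = Rational(-81138481, 175082736) (q = Mul(Add(-9389, Rational(30681, 17287)), Pow(Add(20350, -94), -1)) = Mul(Rational(-162276962, 17287), Pow(20256, -1)) = Mul(Rational(-162276962, 17287), Rational(1, 20256)) = Rational(-81138481, 175082736) ≈ -0.46343)
s = -898 (s = Add(-5338, 4440) = -898)
Add(q, s) = Add(Rational(-81138481, 175082736), -898) = Rational(-157305435409, 175082736)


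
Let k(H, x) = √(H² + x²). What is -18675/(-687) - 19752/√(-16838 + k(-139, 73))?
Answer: 6225/229 + 19752*I/√(16838 - 5*√986) ≈ 27.183 + 152.93*I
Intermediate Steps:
-18675/(-687) - 19752/√(-16838 + k(-139, 73)) = -18675/(-687) - 19752/√(-16838 + √((-139)² + 73²)) = -18675*(-1/687) - 19752/√(-16838 + √(19321 + 5329)) = 6225/229 - 19752/√(-16838 + √24650) = 6225/229 - 19752/√(-16838 + 5*√986)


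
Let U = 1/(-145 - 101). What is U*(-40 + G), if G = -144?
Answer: 92/123 ≈ 0.74797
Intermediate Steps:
U = -1/246 (U = 1/(-246) = -1/246 ≈ -0.0040650)
U*(-40 + G) = -(-40 - 144)/246 = -1/246*(-184) = 92/123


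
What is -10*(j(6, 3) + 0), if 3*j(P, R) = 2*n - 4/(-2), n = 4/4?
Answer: -40/3 ≈ -13.333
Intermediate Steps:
n = 1 (n = 4*(1/4) = 1)
j(P, R) = 4/3 (j(P, R) = (2*1 - 4/(-2))/3 = (2 - 4*(-1/2))/3 = (2 + 2)/3 = (1/3)*4 = 4/3)
-10*(j(6, 3) + 0) = -10*(4/3 + 0) = -10*4/3 = -40/3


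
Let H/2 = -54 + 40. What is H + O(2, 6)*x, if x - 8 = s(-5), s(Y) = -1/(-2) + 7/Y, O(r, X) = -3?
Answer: -493/10 ≈ -49.300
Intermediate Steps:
H = -28 (H = 2*(-54 + 40) = 2*(-14) = -28)
s(Y) = ½ + 7/Y (s(Y) = -1*(-½) + 7/Y = ½ + 7/Y)
x = 71/10 (x = 8 + (½)*(14 - 5)/(-5) = 8 + (½)*(-⅕)*9 = 8 - 9/10 = 71/10 ≈ 7.1000)
H + O(2, 6)*x = -28 - 3*71/10 = -28 - 213/10 = -493/10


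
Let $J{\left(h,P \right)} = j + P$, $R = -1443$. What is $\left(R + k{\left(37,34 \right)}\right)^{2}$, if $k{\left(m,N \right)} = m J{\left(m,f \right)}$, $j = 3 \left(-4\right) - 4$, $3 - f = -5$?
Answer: $3024121$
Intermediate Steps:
$f = 8$ ($f = 3 - -5 = 3 + 5 = 8$)
$j = -16$ ($j = -12 - 4 = -16$)
$J{\left(h,P \right)} = -16 + P$
$k{\left(m,N \right)} = - 8 m$ ($k{\left(m,N \right)} = m \left(-16 + 8\right) = m \left(-8\right) = - 8 m$)
$\left(R + k{\left(37,34 \right)}\right)^{2} = \left(-1443 - 296\right)^{2} = \left(-1739\right)^{2} = 3024121$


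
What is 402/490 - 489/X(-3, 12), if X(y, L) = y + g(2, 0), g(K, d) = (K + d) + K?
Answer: -119604/245 ≈ -488.18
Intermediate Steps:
g(K, d) = d + 2*K
X(y, L) = 4 + y (X(y, L) = y + (0 + 2*2) = y + (0 + 4) = y + 4 = 4 + y)
402/490 - 489/X(-3, 12) = 402/490 - 489/(4 - 3) = 402*(1/490) - 489/1 = 201/245 - 489*1 = 201/245 - 489 = -119604/245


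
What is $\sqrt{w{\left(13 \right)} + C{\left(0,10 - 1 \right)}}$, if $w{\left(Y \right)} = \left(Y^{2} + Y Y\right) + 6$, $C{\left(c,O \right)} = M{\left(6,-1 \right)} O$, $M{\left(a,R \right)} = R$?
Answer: $\sqrt{335} \approx 18.303$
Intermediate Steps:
$C{\left(c,O \right)} = - O$
$w{\left(Y \right)} = 6 + 2 Y^{2}$ ($w{\left(Y \right)} = \left(Y^{2} + Y^{2}\right) + 6 = 2 Y^{2} + 6 = 6 + 2 Y^{2}$)
$\sqrt{w{\left(13 \right)} + C{\left(0,10 - 1 \right)}} = \sqrt{\left(6 + 2 \cdot 13^{2}\right) - \left(10 - 1\right)} = \sqrt{\left(6 + 2 \cdot 169\right) - \left(10 - 1\right)} = \sqrt{\left(6 + 338\right) - 9} = \sqrt{344 - 9} = \sqrt{335}$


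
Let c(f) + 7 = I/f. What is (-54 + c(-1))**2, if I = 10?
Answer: 5041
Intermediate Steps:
c(f) = -7 + 10/f
(-54 + c(-1))**2 = (-54 + (-7 + 10/(-1)))**2 = (-54 + (-7 + 10*(-1)))**2 = (-54 + (-7 - 10))**2 = (-54 - 17)**2 = (-71)**2 = 5041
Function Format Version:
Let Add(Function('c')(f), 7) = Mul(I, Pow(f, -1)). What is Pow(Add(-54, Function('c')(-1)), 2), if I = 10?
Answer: 5041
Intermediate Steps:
Function('c')(f) = Add(-7, Mul(10, Pow(f, -1)))
Pow(Add(-54, Function('c')(-1)), 2) = Pow(Add(-54, Add(-7, Mul(10, Pow(-1, -1)))), 2) = Pow(Add(-54, Add(-7, Mul(10, -1))), 2) = Pow(Add(-54, Add(-7, -10)), 2) = Pow(Add(-54, -17), 2) = Pow(-71, 2) = 5041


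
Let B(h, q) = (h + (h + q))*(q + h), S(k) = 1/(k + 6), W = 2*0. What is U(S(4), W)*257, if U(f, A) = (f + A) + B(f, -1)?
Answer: 10537/50 ≈ 210.74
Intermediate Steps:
W = 0
S(k) = 1/(6 + k)
B(h, q) = (h + q)*(q + 2*h) (B(h, q) = (q + 2*h)*(h + q) = (h + q)*(q + 2*h))
U(f, A) = 1 + A - 2*f + 2*f² (U(f, A) = (f + A) + ((-1)² + 2*f² + 3*f*(-1)) = (A + f) + (1 + 2*f² - 3*f) = (A + f) + (1 - 3*f + 2*f²) = 1 + A - 2*f + 2*f²)
U(S(4), W)*257 = (1 + 0 - 2/(6 + 4) + 2*(1/(6 + 4))²)*257 = (1 + 0 - 2/10 + 2*(1/10)²)*257 = (1 + 0 - 2*⅒ + 2*(⅒)²)*257 = (1 + 0 - ⅕ + 2*(1/100))*257 = (1 + 0 - ⅕ + 1/50)*257 = (41/50)*257 = 10537/50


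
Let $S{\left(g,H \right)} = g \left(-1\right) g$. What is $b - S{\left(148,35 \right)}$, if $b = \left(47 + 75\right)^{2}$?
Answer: $36788$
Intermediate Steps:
$S{\left(g,H \right)} = - g^{2}$ ($S{\left(g,H \right)} = - g g = - g^{2}$)
$b = 14884$ ($b = 122^{2} = 14884$)
$b - S{\left(148,35 \right)} = 14884 - - 148^{2} = 14884 - \left(-1\right) 21904 = 14884 - -21904 = 14884 + 21904 = 36788$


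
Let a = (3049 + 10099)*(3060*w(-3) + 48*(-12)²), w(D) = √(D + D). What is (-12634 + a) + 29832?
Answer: 90896174 + 40232880*I*√6 ≈ 9.0896e+7 + 9.855e+7*I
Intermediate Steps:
w(D) = √2*√D (w(D) = √(2*D) = √2*√D)
a = 90878976 + 40232880*I*√6 (a = (3049 + 10099)*(3060*(√2*√(-3)) + 48*(-12)²) = 13148*(3060*(√2*(I*√3)) + 48*144) = 13148*(3060*(I*√6) + 6912) = 13148*(3060*I*√6 + 6912) = 13148*(6912 + 3060*I*√6) = 90878976 + 40232880*I*√6 ≈ 9.0879e+7 + 9.855e+7*I)
(-12634 + a) + 29832 = (-12634 + (90878976 + 40232880*I*√6)) + 29832 = (90866342 + 40232880*I*√6) + 29832 = 90896174 + 40232880*I*√6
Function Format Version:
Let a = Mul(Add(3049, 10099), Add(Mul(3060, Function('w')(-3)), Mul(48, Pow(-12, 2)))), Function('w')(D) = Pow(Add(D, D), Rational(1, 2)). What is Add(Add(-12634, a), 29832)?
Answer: Add(90896174, Mul(40232880, I, Pow(6, Rational(1, 2)))) ≈ Add(9.0896e+7, Mul(9.8550e+7, I))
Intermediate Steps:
Function('w')(D) = Mul(Pow(2, Rational(1, 2)), Pow(D, Rational(1, 2))) (Function('w')(D) = Pow(Mul(2, D), Rational(1, 2)) = Mul(Pow(2, Rational(1, 2)), Pow(D, Rational(1, 2))))
a = Add(90878976, Mul(40232880, I, Pow(6, Rational(1, 2)))) (a = Mul(Add(3049, 10099), Add(Mul(3060, Mul(Pow(2, Rational(1, 2)), Pow(-3, Rational(1, 2)))), Mul(48, Pow(-12, 2)))) = Mul(13148, Add(Mul(3060, Mul(Pow(2, Rational(1, 2)), Mul(I, Pow(3, Rational(1, 2))))), Mul(48, 144))) = Mul(13148, Add(Mul(3060, Mul(I, Pow(6, Rational(1, 2)))), 6912)) = Mul(13148, Add(Mul(3060, I, Pow(6, Rational(1, 2))), 6912)) = Mul(13148, Add(6912, Mul(3060, I, Pow(6, Rational(1, 2))))) = Add(90878976, Mul(40232880, I, Pow(6, Rational(1, 2)))) ≈ Add(9.0879e+7, Mul(9.8550e+7, I)))
Add(Add(-12634, a), 29832) = Add(Add(-12634, Add(90878976, Mul(40232880, I, Pow(6, Rational(1, 2))))), 29832) = Add(Add(90866342, Mul(40232880, I, Pow(6, Rational(1, 2)))), 29832) = Add(90896174, Mul(40232880, I, Pow(6, Rational(1, 2))))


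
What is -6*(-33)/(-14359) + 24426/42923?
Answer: 342234180/616331357 ≈ 0.55528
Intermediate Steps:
-6*(-33)/(-14359) + 24426/42923 = 198*(-1/14359) + 24426*(1/42923) = -198/14359 + 24426/42923 = 342234180/616331357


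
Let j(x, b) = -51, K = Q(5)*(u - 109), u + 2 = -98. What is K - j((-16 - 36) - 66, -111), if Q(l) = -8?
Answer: 1723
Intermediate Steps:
u = -100 (u = -2 - 98 = -100)
K = 1672 (K = -8*(-100 - 109) = -8*(-209) = 1672)
K - j((-16 - 36) - 66, -111) = 1672 - 1*(-51) = 1672 + 51 = 1723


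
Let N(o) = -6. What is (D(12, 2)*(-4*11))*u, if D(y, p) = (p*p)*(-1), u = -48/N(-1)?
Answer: 1408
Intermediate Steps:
u = 8 (u = -48/(-6) = -48*(-⅙) = 8)
D(y, p) = -p² (D(y, p) = p²*(-1) = -p²)
(D(12, 2)*(-4*11))*u = ((-1*2²)*(-4*11))*8 = (-1*4*(-44))*8 = -4*(-44)*8 = 176*8 = 1408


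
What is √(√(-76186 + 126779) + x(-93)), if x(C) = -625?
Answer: √(-625 + √50593) ≈ 20.002*I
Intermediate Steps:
√(√(-76186 + 126779) + x(-93)) = √(√(-76186 + 126779) - 625) = √(√50593 - 625) = √(-625 + √50593)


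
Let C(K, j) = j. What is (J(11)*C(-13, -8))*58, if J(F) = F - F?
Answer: 0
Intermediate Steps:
J(F) = 0
(J(11)*C(-13, -8))*58 = (0*(-8))*58 = 0*58 = 0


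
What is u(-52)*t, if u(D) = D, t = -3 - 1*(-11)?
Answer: -416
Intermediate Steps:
t = 8 (t = -3 + 11 = 8)
u(-52)*t = -52*8 = -416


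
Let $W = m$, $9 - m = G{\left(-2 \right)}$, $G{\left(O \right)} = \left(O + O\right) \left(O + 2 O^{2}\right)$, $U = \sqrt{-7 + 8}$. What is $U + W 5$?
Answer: $166$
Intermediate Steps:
$U = 1$ ($U = \sqrt{1} = 1$)
$G{\left(O \right)} = 2 O \left(O + 2 O^{2}\right)$
$m = 33$ ($m = 9 - \left(-2\right)^{2} \left(2 + 4 \left(-2\right)\right) = 9 - 4 \left(2 - 8\right) = 9 - 4 \left(-6\right) = 9 - -24 = 9 + 24 = 33$)
$W = 33$
$U + W 5 = 1 + 33 \cdot 5 = 1 + 165 = 166$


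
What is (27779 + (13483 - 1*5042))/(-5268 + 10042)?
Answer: 18110/2387 ≈ 7.5869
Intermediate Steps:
(27779 + (13483 - 1*5042))/(-5268 + 10042) = (27779 + (13483 - 5042))/4774 = (27779 + 8441)*(1/4774) = 36220*(1/4774) = 18110/2387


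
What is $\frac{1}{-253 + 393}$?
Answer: $\frac{1}{140} \approx 0.0071429$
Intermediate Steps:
$\frac{1}{-253 + 393} = \frac{1}{140}$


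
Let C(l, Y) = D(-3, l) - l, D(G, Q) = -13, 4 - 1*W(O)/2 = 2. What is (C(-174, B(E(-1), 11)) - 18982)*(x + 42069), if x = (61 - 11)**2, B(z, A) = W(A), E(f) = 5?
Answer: -838833149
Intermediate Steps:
W(O) = 4 (W(O) = 8 - 2*2 = 8 - 4 = 4)
B(z, A) = 4
x = 2500 (x = 50**2 = 2500)
C(l, Y) = -13 - l
(C(-174, B(E(-1), 11)) - 18982)*(x + 42069) = ((-13 - 1*(-174)) - 18982)*(2500 + 42069) = ((-13 + 174) - 18982)*44569 = (161 - 18982)*44569 = -18821*44569 = -838833149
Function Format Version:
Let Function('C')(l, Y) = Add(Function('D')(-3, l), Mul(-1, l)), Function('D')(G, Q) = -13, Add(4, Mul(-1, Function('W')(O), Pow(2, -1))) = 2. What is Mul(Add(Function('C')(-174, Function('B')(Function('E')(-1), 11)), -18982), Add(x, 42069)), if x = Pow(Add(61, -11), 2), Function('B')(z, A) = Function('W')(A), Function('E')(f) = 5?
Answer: -838833149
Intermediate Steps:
Function('W')(O) = 4 (Function('W')(O) = Add(8, Mul(-2, 2)) = Add(8, -4) = 4)
Function('B')(z, A) = 4
x = 2500 (x = Pow(50, 2) = 2500)
Function('C')(l, Y) = Add(-13, Mul(-1, l))
Mul(Add(Function('C')(-174, Function('B')(Function('E')(-1), 11)), -18982), Add(x, 42069)) = Mul(Add(Add(-13, Mul(-1, -174)), -18982), Add(2500, 42069)) = Mul(Add(Add(-13, 174), -18982), 44569) = Mul(Add(161, -18982), 44569) = Mul(-18821, 44569) = -838833149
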